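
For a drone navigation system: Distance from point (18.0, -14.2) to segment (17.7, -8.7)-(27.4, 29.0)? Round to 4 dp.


Project P onto AB: t = 0 (clamped to [0,1])
Closest point on segment: (17.7, -8.7)
Distance: 5.5082

5.5082


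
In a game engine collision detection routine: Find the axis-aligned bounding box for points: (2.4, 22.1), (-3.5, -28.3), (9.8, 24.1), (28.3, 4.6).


x range: [-3.5, 28.3]
y range: [-28.3, 24.1]
Bounding box: (-3.5,-28.3) to (28.3,24.1)

(-3.5,-28.3) to (28.3,24.1)


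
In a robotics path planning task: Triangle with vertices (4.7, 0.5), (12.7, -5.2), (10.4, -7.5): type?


Side lengths squared: AB^2=96.49, BC^2=10.58, CA^2=96.49
Sorted: [10.58, 96.49, 96.49]
By sides: Isosceles, By angles: Acute

Isosceles, Acute


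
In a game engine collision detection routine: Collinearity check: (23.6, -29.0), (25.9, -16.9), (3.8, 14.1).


Cross product: (25.9-23.6)*(14.1-(-29)) - ((-16.9)-(-29))*(3.8-23.6)
= 338.71

No, not collinear


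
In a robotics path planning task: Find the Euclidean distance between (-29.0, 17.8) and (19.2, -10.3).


dx=48.2, dy=-28.1
d^2 = 48.2^2 + (-28.1)^2 = 3112.85
d = sqrt(3112.85) = 55.7929

55.7929


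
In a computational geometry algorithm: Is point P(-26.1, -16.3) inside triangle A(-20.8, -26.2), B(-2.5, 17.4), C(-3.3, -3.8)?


Cross products: AB x AP = 412.25, BC x BP = -473.36, CA x CP = -291.97
All same sign? no

No, outside


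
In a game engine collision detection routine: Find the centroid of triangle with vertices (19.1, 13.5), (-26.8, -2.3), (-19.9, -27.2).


Centroid = ((x_A+x_B+x_C)/3, (y_A+y_B+y_C)/3)
= ((19.1+(-26.8)+(-19.9))/3, (13.5+(-2.3)+(-27.2))/3)
= (-9.2, -5.3333)

(-9.2, -5.3333)


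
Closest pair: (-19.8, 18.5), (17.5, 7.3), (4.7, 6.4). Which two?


d(P0,P1) = 38.9452, d(P0,P2) = 27.3251, d(P1,P2) = 12.8316
Closest: P1 and P2

Closest pair: (17.5, 7.3) and (4.7, 6.4), distance = 12.8316


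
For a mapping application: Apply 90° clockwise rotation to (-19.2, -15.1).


90° CW: (x,y) -> (y, -x)
(-19.2,-15.1) -> (-15.1, 19.2)

(-15.1, 19.2)


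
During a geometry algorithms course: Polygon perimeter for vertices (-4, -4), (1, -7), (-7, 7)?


Sides: (-4, -4)->(1, -7): sqrt(34) = 5.830952, (1, -7)->(-7, 7): sqrt(260) = 16.124515, (-7, 7)->(-4, -4): sqrt(130) = 11.401754
Sum = 33.357221
Perimeter = 33.3572

33.3572


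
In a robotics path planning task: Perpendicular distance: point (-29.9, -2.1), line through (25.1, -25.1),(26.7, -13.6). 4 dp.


|cross product| = 669.3
|line direction| = sqrt(134.81) = 11.6108
Distance = 669.3/sqrt(134.81) = 57.6448

57.6448


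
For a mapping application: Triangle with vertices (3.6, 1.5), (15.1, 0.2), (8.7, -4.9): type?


Side lengths squared: AB^2=133.94, BC^2=66.97, CA^2=66.97
Sorted: [66.97, 66.97, 133.94]
By sides: Isosceles, By angles: Right

Isosceles, Right


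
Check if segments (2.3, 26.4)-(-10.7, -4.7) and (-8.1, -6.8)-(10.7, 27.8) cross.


Cross products: d1=264.32, d2=129.44, d3=108.16, d4=243.04
d1*d2 < 0 and d3*d4 < 0? no

No, they don't intersect


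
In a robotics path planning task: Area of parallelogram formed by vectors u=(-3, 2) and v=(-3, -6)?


|u x v| = |(-3)*(-6) - 2*(-3)|
= |18 - (-6)| = 24

24


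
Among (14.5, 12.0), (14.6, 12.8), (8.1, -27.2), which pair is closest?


d(P0,P1) = 0.8062, d(P0,P2) = 39.719, d(P1,P2) = 40.5247
Closest: P0 and P1

Closest pair: (14.5, 12.0) and (14.6, 12.8), distance = 0.8062


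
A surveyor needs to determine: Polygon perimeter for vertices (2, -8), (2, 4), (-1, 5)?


Sides: (2, -8)->(2, 4): sqrt(144) = 12, (2, 4)->(-1, 5): sqrt(10) = 3.162278, (-1, 5)->(2, -8): sqrt(178) = 13.341664
Sum = 28.503942
Perimeter = 28.5039

28.5039


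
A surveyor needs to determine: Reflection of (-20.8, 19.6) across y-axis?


Reflection over y-axis: (x,y) -> (-x,y)
(-20.8, 19.6) -> (20.8, 19.6)

(20.8, 19.6)


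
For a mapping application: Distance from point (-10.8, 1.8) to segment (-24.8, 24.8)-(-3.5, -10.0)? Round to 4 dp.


Project P onto AB: t = 0.6599 (clamped to [0,1])
Closest point on segment: (-10.7436, 1.8345)
Distance: 0.0662

0.0662


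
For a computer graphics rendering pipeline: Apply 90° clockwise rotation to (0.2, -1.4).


90° CW: (x,y) -> (y, -x)
(0.2,-1.4) -> (-1.4, -0.2)

(-1.4, -0.2)


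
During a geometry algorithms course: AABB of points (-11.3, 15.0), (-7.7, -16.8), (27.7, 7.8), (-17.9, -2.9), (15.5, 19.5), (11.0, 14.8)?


x range: [-17.9, 27.7]
y range: [-16.8, 19.5]
Bounding box: (-17.9,-16.8) to (27.7,19.5)

(-17.9,-16.8) to (27.7,19.5)


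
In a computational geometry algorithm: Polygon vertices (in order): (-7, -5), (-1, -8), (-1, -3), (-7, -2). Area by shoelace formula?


Shoelace sum: ((-7)*(-8) - (-1)*(-5)) + ((-1)*(-3) - (-1)*(-8)) + ((-1)*(-2) - (-7)*(-3)) + ((-7)*(-5) - (-7)*(-2))
= 48
Area = |48|/2 = 24

24


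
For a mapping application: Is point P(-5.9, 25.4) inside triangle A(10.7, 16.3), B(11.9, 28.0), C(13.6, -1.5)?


Cross products: AB x AP = 205.14, BC x BP = -529.52, CA x CP = 269.09
All same sign? no

No, outside


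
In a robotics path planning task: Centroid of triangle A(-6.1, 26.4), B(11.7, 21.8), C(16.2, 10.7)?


Centroid = ((x_A+x_B+x_C)/3, (y_A+y_B+y_C)/3)
= (((-6.1)+11.7+16.2)/3, (26.4+21.8+10.7)/3)
= (7.2667, 19.6333)

(7.2667, 19.6333)


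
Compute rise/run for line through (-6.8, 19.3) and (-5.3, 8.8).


slope = (y2-y1)/(x2-x1) = (8.8-19.3)/((-5.3)-(-6.8)) = (-10.5)/1.5 = -7

-7


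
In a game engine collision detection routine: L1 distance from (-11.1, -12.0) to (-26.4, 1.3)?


|(-11.1)-(-26.4)| + |(-12)-1.3| = 15.3 + 13.3 = 28.6

28.6


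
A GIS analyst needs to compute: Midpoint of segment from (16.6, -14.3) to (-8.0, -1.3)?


M = ((16.6+(-8))/2, ((-14.3)+(-1.3))/2)
= (4.3, -7.8)

(4.3, -7.8)


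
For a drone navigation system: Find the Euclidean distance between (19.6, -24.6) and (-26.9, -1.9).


dx=-46.5, dy=22.7
d^2 = (-46.5)^2 + 22.7^2 = 2677.54
d = sqrt(2677.54) = 51.745

51.745


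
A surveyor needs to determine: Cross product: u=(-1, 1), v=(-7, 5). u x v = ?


u x v = u_x*v_y - u_y*v_x = (-1)*5 - 1*(-7)
= (-5) - (-7) = 2

2


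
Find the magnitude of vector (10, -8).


|u| = sqrt(10^2 + (-8)^2) = sqrt(164) = 12.8062

12.8062


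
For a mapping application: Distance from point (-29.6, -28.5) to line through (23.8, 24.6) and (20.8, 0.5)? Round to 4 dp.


|cross product| = 1127.64
|line direction| = sqrt(589.81) = 24.286
Distance = 1127.64/sqrt(589.81) = 46.4317

46.4317


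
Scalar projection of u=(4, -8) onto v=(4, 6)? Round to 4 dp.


u.v = -32, |v| = sqrt(52) = 7.2111
Scalar projection = u.v / |v| = -32 / sqrt(52) = -4.4376

-4.4376


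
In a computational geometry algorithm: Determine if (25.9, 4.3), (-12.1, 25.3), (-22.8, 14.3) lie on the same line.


Cross product: ((-12.1)-25.9)*(14.3-4.3) - (25.3-4.3)*((-22.8)-25.9)
= 642.7

No, not collinear


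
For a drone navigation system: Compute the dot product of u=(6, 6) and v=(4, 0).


u . v = u_x*v_x + u_y*v_y = 6*4 + 6*0
= 24 + 0 = 24

24


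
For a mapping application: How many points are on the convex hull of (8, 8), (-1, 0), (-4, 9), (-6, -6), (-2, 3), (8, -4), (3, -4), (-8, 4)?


Convex hull vertices (CCW): (-8, 4), (-6, -6), (8, -4), (8, 8), (-4, 9)
Count = 5

5


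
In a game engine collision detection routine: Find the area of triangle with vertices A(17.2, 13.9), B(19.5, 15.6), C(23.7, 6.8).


Area = |x_A(y_B-y_C) + x_B(y_C-y_A) + x_C(y_A-y_B)|/2
= |151.36 + (-138.45) + (-40.29)|/2
= 27.38/2 = 13.69

13.69


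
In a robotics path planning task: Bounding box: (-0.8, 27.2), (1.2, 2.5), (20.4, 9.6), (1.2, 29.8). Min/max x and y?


x range: [-0.8, 20.4]
y range: [2.5, 29.8]
Bounding box: (-0.8,2.5) to (20.4,29.8)

(-0.8,2.5) to (20.4,29.8)


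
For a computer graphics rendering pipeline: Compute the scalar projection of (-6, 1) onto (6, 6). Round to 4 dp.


u.v = -30, |v| = sqrt(72) = 8.4853
Scalar projection = u.v / |v| = -30 / sqrt(72) = -3.5355

-3.5355


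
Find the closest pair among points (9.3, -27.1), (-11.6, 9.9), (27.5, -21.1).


d(P0,P1) = 42.4948, d(P0,P2) = 19.1635, d(P1,P2) = 49.898
Closest: P0 and P2

Closest pair: (9.3, -27.1) and (27.5, -21.1), distance = 19.1635


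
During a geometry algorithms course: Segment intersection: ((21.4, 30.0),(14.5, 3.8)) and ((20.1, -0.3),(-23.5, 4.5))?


Cross products: d1=-1327.32, d2=-151.88, d3=175.01, d4=-1000.43
d1*d2 < 0 and d3*d4 < 0? no

No, they don't intersect


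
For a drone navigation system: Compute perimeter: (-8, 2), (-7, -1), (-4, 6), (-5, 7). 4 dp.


Sides: (-8, 2)->(-7, -1): sqrt(10) = 3.162278, (-7, -1)->(-4, 6): sqrt(58) = 7.615773, (-4, 6)->(-5, 7): sqrt(2) = 1.414214, (-5, 7)->(-8, 2): sqrt(34) = 5.830952
Sum = 18.023217
Perimeter = 18.0232

18.0232


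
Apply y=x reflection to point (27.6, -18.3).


Reflection over y=x: (x,y) -> (y,x)
(27.6, -18.3) -> (-18.3, 27.6)

(-18.3, 27.6)


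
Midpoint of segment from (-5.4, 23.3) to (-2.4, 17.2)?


M = (((-5.4)+(-2.4))/2, (23.3+17.2)/2)
= (-3.9, 20.25)

(-3.9, 20.25)


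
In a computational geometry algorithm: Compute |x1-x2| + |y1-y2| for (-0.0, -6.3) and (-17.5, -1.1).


|0-(-17.5)| + |(-6.3)-(-1.1)| = 17.5 + 5.2 = 22.7

22.7


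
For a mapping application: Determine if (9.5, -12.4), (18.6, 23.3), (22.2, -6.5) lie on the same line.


Cross product: (18.6-9.5)*((-6.5)-(-12.4)) - (23.3-(-12.4))*(22.2-9.5)
= -399.7

No, not collinear


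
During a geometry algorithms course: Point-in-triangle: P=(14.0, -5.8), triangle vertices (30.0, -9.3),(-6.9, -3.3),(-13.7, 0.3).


Cross products: AB x AP = -33.15, BC x BP = -58.24, CA x CP = -0.65
All same sign? yes

Yes, inside


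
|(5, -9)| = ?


|u| = sqrt(5^2 + (-9)^2) = sqrt(106) = 10.2956

10.2956


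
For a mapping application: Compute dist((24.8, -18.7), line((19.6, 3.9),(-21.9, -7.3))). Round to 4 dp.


|cross product| = 996.14
|line direction| = sqrt(1847.69) = 42.9848
Distance = 996.14/sqrt(1847.69) = 23.1743

23.1743


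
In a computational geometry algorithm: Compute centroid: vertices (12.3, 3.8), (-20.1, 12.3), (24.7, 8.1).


Centroid = ((x_A+x_B+x_C)/3, (y_A+y_B+y_C)/3)
= ((12.3+(-20.1)+24.7)/3, (3.8+12.3+8.1)/3)
= (5.6333, 8.0667)

(5.6333, 8.0667)


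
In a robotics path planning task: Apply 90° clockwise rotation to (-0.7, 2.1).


90° CW: (x,y) -> (y, -x)
(-0.7,2.1) -> (2.1, 0.7)

(2.1, 0.7)


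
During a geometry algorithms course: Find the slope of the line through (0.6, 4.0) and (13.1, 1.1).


slope = (y2-y1)/(x2-x1) = (1.1-4)/(13.1-0.6) = (-2.9)/12.5 = -0.232

-0.232


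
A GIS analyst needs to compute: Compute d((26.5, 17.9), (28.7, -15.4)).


dx=2.2, dy=-33.3
d^2 = 2.2^2 + (-33.3)^2 = 1113.73
d = sqrt(1113.73) = 33.3726

33.3726


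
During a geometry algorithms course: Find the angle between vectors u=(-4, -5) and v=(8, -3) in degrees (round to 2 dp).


u.v = -17, |u| = sqrt(41) = 6.4031, |v| = sqrt(73) = 8.544
cos(theta) = u.v/(|u||v|) = -17/sqrt(2993) = -0.310739
theta = acos(-0.310739) = 108.1 degrees

108.1 degrees


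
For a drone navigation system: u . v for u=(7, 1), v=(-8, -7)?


u . v = u_x*v_x + u_y*v_y = 7*(-8) + 1*(-7)
= (-56) + (-7) = -63

-63


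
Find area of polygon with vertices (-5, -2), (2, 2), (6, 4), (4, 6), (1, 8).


Shoelace sum: ((-5)*2 - 2*(-2)) + (2*4 - 6*2) + (6*6 - 4*4) + (4*8 - 1*6) + (1*(-2) - (-5)*8)
= 74
Area = |74|/2 = 37

37


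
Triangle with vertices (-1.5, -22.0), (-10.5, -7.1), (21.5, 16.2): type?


Side lengths squared: AB^2=303.01, BC^2=1566.89, CA^2=1988.24
Sorted: [303.01, 1566.89, 1988.24]
By sides: Scalene, By angles: Obtuse

Scalene, Obtuse


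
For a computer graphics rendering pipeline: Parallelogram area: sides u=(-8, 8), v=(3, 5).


|u x v| = |(-8)*5 - 8*3|
= |(-40) - 24| = 64

64


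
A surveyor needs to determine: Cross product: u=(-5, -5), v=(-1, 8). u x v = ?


u x v = u_x*v_y - u_y*v_x = (-5)*8 - (-5)*(-1)
= (-40) - 5 = -45

-45


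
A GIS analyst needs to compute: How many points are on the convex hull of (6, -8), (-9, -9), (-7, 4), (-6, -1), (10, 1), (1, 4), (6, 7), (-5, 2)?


Convex hull vertices (CCW): (-9, -9), (6, -8), (10, 1), (6, 7), (-7, 4)
Count = 5

5


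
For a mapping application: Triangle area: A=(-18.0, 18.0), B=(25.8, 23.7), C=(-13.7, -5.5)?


Area = |x_A(y_B-y_C) + x_B(y_C-y_A) + x_C(y_A-y_B)|/2
= |(-525.6) + (-606.3) + 78.09|/2
= 1053.81/2 = 526.905

526.905


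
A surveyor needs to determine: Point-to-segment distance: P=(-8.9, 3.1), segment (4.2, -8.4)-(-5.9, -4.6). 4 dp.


Project P onto AB: t = 1 (clamped to [0,1])
Closest point on segment: (-5.9, -4.6)
Distance: 8.2638

8.2638


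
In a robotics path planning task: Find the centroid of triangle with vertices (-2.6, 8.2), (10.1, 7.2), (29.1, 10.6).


Centroid = ((x_A+x_B+x_C)/3, (y_A+y_B+y_C)/3)
= (((-2.6)+10.1+29.1)/3, (8.2+7.2+10.6)/3)
= (12.2, 8.6667)

(12.2, 8.6667)


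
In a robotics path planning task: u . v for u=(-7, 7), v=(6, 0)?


u . v = u_x*v_x + u_y*v_y = (-7)*6 + 7*0
= (-42) + 0 = -42

-42


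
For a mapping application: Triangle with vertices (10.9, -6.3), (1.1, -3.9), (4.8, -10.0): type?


Side lengths squared: AB^2=101.8, BC^2=50.9, CA^2=50.9
Sorted: [50.9, 50.9, 101.8]
By sides: Isosceles, By angles: Right

Isosceles, Right


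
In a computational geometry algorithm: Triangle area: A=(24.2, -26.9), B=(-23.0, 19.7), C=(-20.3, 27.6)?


Area = |x_A(y_B-y_C) + x_B(y_C-y_A) + x_C(y_A-y_B)|/2
= |(-191.18) + (-1253.5) + 945.98|/2
= 498.7/2 = 249.35

249.35


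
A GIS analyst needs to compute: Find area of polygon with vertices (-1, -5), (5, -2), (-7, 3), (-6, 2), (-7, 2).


Shoelace sum: ((-1)*(-2) - 5*(-5)) + (5*3 - (-7)*(-2)) + ((-7)*2 - (-6)*3) + ((-6)*2 - (-7)*2) + ((-7)*(-5) - (-1)*2)
= 71
Area = |71|/2 = 35.5

35.5


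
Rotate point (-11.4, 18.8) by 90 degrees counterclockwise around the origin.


90° CCW: (x,y) -> (-y, x)
(-11.4,18.8) -> (-18.8, -11.4)

(-18.8, -11.4)


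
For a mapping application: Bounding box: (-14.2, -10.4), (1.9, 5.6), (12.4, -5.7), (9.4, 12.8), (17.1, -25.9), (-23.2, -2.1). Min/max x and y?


x range: [-23.2, 17.1]
y range: [-25.9, 12.8]
Bounding box: (-23.2,-25.9) to (17.1,12.8)

(-23.2,-25.9) to (17.1,12.8)


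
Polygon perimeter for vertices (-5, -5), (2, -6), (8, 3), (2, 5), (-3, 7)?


Sides: (-5, -5)->(2, -6): sqrt(50) = 7.071068, (2, -6)->(8, 3): sqrt(117) = 10.816654, (8, 3)->(2, 5): sqrt(40) = 6.324555, (2, 5)->(-3, 7): sqrt(29) = 5.385165, (-3, 7)->(-5, -5): sqrt(148) = 12.165525
Sum = 41.762967
Perimeter = 41.763

41.763


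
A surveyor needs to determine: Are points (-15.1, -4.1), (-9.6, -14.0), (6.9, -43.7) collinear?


Cross product: ((-9.6)-(-15.1))*((-43.7)-(-4.1)) - ((-14)-(-4.1))*(6.9-(-15.1))
= 0

Yes, collinear


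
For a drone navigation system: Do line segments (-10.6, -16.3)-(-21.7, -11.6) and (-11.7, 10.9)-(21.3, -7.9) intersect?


Cross products: d1=-876.92, d2=-930.5, d3=-296.75, d4=-243.17
d1*d2 < 0 and d3*d4 < 0? no

No, they don't intersect


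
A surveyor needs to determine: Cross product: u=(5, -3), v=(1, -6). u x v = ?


u x v = u_x*v_y - u_y*v_x = 5*(-6) - (-3)*1
= (-30) - (-3) = -27

-27


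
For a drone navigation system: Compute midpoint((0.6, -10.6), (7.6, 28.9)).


M = ((0.6+7.6)/2, ((-10.6)+28.9)/2)
= (4.1, 9.15)

(4.1, 9.15)


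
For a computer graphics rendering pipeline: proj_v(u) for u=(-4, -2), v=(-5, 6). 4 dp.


u.v = 8, |v| = sqrt(61) = 7.8102
Scalar projection = u.v / |v| = 8 / sqrt(61) = 1.0243

1.0243


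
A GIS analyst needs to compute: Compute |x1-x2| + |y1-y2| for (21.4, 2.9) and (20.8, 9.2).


|21.4-20.8| + |2.9-9.2| = 0.6 + 6.3 = 6.9

6.9


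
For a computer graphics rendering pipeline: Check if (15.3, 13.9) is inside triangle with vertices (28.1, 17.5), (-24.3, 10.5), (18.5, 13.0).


Cross products: AB x AP = 99.04, BC x BP = 46.52, CA x CP = 23.04
All same sign? yes

Yes, inside


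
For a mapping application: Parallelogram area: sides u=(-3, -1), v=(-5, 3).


|u x v| = |(-3)*3 - (-1)*(-5)|
= |(-9) - 5| = 14

14


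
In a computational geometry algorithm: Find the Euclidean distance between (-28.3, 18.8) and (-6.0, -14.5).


dx=22.3, dy=-33.3
d^2 = 22.3^2 + (-33.3)^2 = 1606.18
d = sqrt(1606.18) = 40.0772

40.0772


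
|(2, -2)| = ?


|u| = sqrt(2^2 + (-2)^2) = sqrt(8) = 2.8284

2.8284


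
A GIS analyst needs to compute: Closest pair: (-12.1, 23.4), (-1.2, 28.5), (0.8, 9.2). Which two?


d(P0,P1) = 12.0341, d(P0,P2) = 19.1846, d(P1,P2) = 19.4034
Closest: P0 and P1

Closest pair: (-12.1, 23.4) and (-1.2, 28.5), distance = 12.0341


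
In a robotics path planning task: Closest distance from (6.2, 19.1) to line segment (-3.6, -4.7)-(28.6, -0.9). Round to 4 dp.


Project P onto AB: t = 0.3862 (clamped to [0,1])
Closest point on segment: (8.8355, -3.2325)
Distance: 22.4874

22.4874


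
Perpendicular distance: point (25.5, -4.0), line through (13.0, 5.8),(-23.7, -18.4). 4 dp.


|cross product| = 662.16
|line direction| = sqrt(1932.53) = 43.9606
Distance = 662.16/sqrt(1932.53) = 15.0626

15.0626


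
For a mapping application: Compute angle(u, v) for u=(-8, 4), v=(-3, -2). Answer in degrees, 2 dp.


u.v = 16, |u| = sqrt(80) = 8.9443, |v| = sqrt(13) = 3.6056
cos(theta) = u.v/(|u||v|) = 16/sqrt(1040) = 0.496139
theta = acos(0.496139) = 60.26 degrees

60.26 degrees


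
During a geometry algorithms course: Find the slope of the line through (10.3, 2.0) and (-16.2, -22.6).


slope = (y2-y1)/(x2-x1) = ((-22.6)-2)/((-16.2)-10.3) = (-24.6)/(-26.5) = 0.9283

0.9283


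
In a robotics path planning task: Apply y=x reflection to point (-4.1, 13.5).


Reflection over y=x: (x,y) -> (y,x)
(-4.1, 13.5) -> (13.5, -4.1)

(13.5, -4.1)


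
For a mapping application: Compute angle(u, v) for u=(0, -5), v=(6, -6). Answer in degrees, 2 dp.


u.v = 30, |u| = sqrt(25) = 5, |v| = sqrt(72) = 8.4853
cos(theta) = u.v/(|u||v|) = 30/sqrt(1800) = 0.707107
theta = acos(0.707107) = 45 degrees

45 degrees


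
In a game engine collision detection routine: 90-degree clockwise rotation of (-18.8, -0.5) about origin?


90° CW: (x,y) -> (y, -x)
(-18.8,-0.5) -> (-0.5, 18.8)

(-0.5, 18.8)


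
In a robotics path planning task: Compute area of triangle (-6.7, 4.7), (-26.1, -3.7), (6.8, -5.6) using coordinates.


Area = |x_A(y_B-y_C) + x_B(y_C-y_A) + x_C(y_A-y_B)|/2
= |(-12.73) + 268.83 + 57.12|/2
= 313.22/2 = 156.61

156.61


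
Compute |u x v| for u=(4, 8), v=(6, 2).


|u x v| = |4*2 - 8*6|
= |8 - 48| = 40

40


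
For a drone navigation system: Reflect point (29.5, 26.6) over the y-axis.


Reflection over y-axis: (x,y) -> (-x,y)
(29.5, 26.6) -> (-29.5, 26.6)

(-29.5, 26.6)


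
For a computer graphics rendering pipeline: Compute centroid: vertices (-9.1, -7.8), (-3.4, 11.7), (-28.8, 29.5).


Centroid = ((x_A+x_B+x_C)/3, (y_A+y_B+y_C)/3)
= (((-9.1)+(-3.4)+(-28.8))/3, ((-7.8)+11.7+29.5)/3)
= (-13.7667, 11.1333)

(-13.7667, 11.1333)


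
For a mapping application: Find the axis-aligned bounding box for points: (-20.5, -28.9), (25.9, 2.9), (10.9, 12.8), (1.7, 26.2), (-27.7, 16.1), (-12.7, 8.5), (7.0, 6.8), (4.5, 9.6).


x range: [-27.7, 25.9]
y range: [-28.9, 26.2]
Bounding box: (-27.7,-28.9) to (25.9,26.2)

(-27.7,-28.9) to (25.9,26.2)


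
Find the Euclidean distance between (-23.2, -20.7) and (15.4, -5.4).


dx=38.6, dy=15.3
d^2 = 38.6^2 + 15.3^2 = 1724.05
d = sqrt(1724.05) = 41.5217

41.5217


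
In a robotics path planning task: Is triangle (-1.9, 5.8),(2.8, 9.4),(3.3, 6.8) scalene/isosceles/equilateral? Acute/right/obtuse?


Side lengths squared: AB^2=35.05, BC^2=7.01, CA^2=28.04
Sorted: [7.01, 28.04, 35.05]
By sides: Scalene, By angles: Right

Scalene, Right


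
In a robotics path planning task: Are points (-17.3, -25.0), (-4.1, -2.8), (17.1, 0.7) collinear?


Cross product: ((-4.1)-(-17.3))*(0.7-(-25)) - ((-2.8)-(-25))*(17.1-(-17.3))
= -424.44

No, not collinear


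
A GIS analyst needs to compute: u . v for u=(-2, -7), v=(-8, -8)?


u . v = u_x*v_x + u_y*v_y = (-2)*(-8) + (-7)*(-8)
= 16 + 56 = 72

72


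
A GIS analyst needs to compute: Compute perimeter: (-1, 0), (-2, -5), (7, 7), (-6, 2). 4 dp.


Sides: (-1, 0)->(-2, -5): sqrt(26) = 5.09902, (-2, -5)->(7, 7): sqrt(225) = 15, (7, 7)->(-6, 2): sqrt(194) = 13.928388, (-6, 2)->(-1, 0): sqrt(29) = 5.385165
Sum = 39.412573
Perimeter = 39.4126

39.4126


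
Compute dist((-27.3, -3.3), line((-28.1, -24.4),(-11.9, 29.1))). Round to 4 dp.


|cross product| = 299.02
|line direction| = sqrt(3124.69) = 55.8989
Distance = 299.02/sqrt(3124.69) = 5.3493

5.3493


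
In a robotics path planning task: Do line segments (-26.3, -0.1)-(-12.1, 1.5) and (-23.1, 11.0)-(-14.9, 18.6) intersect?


Cross products: d1=-66.7, d2=-161.5, d3=152.5, d4=247.3
d1*d2 < 0 and d3*d4 < 0? no

No, they don't intersect


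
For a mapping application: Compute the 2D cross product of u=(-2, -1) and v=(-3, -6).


u x v = u_x*v_y - u_y*v_x = (-2)*(-6) - (-1)*(-3)
= 12 - 3 = 9

9


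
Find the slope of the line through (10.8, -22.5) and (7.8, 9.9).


slope = (y2-y1)/(x2-x1) = (9.9-(-22.5))/(7.8-10.8) = 32.4/(-3) = -10.8

-10.8


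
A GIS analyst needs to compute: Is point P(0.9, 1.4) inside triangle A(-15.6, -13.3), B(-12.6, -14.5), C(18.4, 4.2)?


Cross products: AB x AP = 63.9, BC x BP = 240.45, CA x CP = -211.05
All same sign? no

No, outside


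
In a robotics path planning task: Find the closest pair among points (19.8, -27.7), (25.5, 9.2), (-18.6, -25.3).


d(P0,P1) = 37.3376, d(P0,P2) = 38.4749, d(P1,P2) = 55.9916
Closest: P0 and P1

Closest pair: (19.8, -27.7) and (25.5, 9.2), distance = 37.3376


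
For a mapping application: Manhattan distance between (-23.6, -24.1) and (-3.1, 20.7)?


|(-23.6)-(-3.1)| + |(-24.1)-20.7| = 20.5 + 44.8 = 65.3

65.3


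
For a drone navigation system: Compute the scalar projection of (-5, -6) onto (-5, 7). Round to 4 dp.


u.v = -17, |v| = sqrt(74) = 8.6023
Scalar projection = u.v / |v| = -17 / sqrt(74) = -1.9762

-1.9762


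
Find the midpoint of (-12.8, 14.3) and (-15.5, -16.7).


M = (((-12.8)+(-15.5))/2, (14.3+(-16.7))/2)
= (-14.15, -1.2)

(-14.15, -1.2)


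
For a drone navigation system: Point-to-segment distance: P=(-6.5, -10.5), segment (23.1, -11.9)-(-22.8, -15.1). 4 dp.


Project P onto AB: t = 0.6396 (clamped to [0,1])
Closest point on segment: (-6.2597, -13.9469)
Distance: 3.4552

3.4552


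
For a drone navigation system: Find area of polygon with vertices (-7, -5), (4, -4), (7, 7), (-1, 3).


Shoelace sum: ((-7)*(-4) - 4*(-5)) + (4*7 - 7*(-4)) + (7*3 - (-1)*7) + ((-1)*(-5) - (-7)*3)
= 158
Area = |158|/2 = 79

79


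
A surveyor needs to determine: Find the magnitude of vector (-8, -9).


|u| = sqrt((-8)^2 + (-9)^2) = sqrt(145) = 12.0416

12.0416


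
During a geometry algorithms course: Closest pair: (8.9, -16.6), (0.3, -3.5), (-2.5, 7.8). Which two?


d(P0,P1) = 15.6707, d(P0,P2) = 26.9318, d(P1,P2) = 11.6417
Closest: P1 and P2

Closest pair: (0.3, -3.5) and (-2.5, 7.8), distance = 11.6417


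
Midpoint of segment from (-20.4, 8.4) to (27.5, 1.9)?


M = (((-20.4)+27.5)/2, (8.4+1.9)/2)
= (3.55, 5.15)

(3.55, 5.15)


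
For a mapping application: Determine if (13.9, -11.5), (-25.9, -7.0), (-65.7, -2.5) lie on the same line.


Cross product: ((-25.9)-13.9)*((-2.5)-(-11.5)) - ((-7)-(-11.5))*((-65.7)-13.9)
= 0

Yes, collinear


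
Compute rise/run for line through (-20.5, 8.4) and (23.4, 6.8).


slope = (y2-y1)/(x2-x1) = (6.8-8.4)/(23.4-(-20.5)) = (-1.6)/43.9 = -0.0364

-0.0364


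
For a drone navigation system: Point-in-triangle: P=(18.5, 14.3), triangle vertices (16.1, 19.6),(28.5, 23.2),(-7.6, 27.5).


Cross products: AB x AP = -74.36, BC x BP = 364.29, CA x CP = -106.65
All same sign? no

No, outside


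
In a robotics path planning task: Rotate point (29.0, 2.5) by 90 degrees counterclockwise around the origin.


90° CCW: (x,y) -> (-y, x)
(29,2.5) -> (-2.5, 29)

(-2.5, 29)


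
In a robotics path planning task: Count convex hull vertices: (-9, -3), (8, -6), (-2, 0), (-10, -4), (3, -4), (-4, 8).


Convex hull vertices (CCW): (-10, -4), (8, -6), (-4, 8)
Count = 3

3


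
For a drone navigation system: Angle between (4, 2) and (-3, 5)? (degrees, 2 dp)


u.v = -2, |u| = sqrt(20) = 4.4721, |v| = sqrt(34) = 5.831
cos(theta) = u.v/(|u||v|) = -2/sqrt(680) = -0.076696
theta = acos(-0.076696) = 94.4 degrees

94.4 degrees


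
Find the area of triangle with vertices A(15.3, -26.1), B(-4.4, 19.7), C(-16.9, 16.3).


Area = |x_A(y_B-y_C) + x_B(y_C-y_A) + x_C(y_A-y_B)|/2
= |52.02 + (-186.56) + 774.02|/2
= 639.48/2 = 319.74

319.74


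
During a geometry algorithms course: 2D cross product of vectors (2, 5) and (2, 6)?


u x v = u_x*v_y - u_y*v_x = 2*6 - 5*2
= 12 - 10 = 2

2


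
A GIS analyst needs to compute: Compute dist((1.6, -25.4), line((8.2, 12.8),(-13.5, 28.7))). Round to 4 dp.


|cross product| = 933.88
|line direction| = sqrt(723.7) = 26.9017
Distance = 933.88/sqrt(723.7) = 34.7146

34.7146


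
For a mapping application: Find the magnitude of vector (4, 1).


|u| = sqrt(4^2 + 1^2) = sqrt(17) = 4.1231

4.1231


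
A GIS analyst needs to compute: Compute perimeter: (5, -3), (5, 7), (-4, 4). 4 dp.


Sides: (5, -3)->(5, 7): sqrt(100) = 10, (5, 7)->(-4, 4): sqrt(90) = 9.486833, (-4, 4)->(5, -3): sqrt(130) = 11.401754
Sum = 30.888587
Perimeter = 30.8886

30.8886


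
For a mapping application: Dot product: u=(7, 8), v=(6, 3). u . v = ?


u . v = u_x*v_x + u_y*v_y = 7*6 + 8*3
= 42 + 24 = 66

66


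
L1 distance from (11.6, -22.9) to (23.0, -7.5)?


|11.6-23| + |(-22.9)-(-7.5)| = 11.4 + 15.4 = 26.8

26.8


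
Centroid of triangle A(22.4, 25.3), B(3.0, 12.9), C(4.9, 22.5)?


Centroid = ((x_A+x_B+x_C)/3, (y_A+y_B+y_C)/3)
= ((22.4+3+4.9)/3, (25.3+12.9+22.5)/3)
= (10.1, 20.2333)

(10.1, 20.2333)


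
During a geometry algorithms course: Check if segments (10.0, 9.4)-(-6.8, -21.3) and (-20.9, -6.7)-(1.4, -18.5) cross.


Cross products: d1=723.65, d2=-159.2, d3=-678.15, d4=204.7
d1*d2 < 0 and d3*d4 < 0? yes

Yes, they intersect


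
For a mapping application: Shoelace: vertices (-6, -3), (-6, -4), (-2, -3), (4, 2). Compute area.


Shoelace sum: ((-6)*(-4) - (-6)*(-3)) + ((-6)*(-3) - (-2)*(-4)) + ((-2)*2 - 4*(-3)) + (4*(-3) - (-6)*2)
= 24
Area = |24|/2 = 12

12


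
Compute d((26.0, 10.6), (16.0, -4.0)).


dx=-10, dy=-14.6
d^2 = (-10)^2 + (-14.6)^2 = 313.16
d = sqrt(313.16) = 17.6963

17.6963


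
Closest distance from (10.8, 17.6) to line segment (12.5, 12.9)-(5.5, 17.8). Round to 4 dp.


Project P onto AB: t = 0.4784 (clamped to [0,1])
Closest point on segment: (9.151, 15.2443)
Distance: 2.8755

2.8755


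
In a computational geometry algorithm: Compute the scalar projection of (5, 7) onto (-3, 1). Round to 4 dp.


u.v = -8, |v| = sqrt(10) = 3.1623
Scalar projection = u.v / |v| = -8 / sqrt(10) = -2.5298

-2.5298


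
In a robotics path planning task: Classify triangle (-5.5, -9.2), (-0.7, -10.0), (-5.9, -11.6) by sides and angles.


Side lengths squared: AB^2=23.68, BC^2=29.6, CA^2=5.92
Sorted: [5.92, 23.68, 29.6]
By sides: Scalene, By angles: Right

Scalene, Right


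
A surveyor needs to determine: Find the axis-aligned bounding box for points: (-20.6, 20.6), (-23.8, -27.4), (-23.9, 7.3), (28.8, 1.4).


x range: [-23.9, 28.8]
y range: [-27.4, 20.6]
Bounding box: (-23.9,-27.4) to (28.8,20.6)

(-23.9,-27.4) to (28.8,20.6)


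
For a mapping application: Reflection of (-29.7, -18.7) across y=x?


Reflection over y=x: (x,y) -> (y,x)
(-29.7, -18.7) -> (-18.7, -29.7)

(-18.7, -29.7)


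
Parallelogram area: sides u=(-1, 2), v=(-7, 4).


|u x v| = |(-1)*4 - 2*(-7)|
= |(-4) - (-14)| = 10

10


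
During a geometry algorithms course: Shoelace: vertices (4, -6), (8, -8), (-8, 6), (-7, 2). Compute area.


Shoelace sum: (4*(-8) - 8*(-6)) + (8*6 - (-8)*(-8)) + ((-8)*2 - (-7)*6) + ((-7)*(-6) - 4*2)
= 60
Area = |60|/2 = 30

30


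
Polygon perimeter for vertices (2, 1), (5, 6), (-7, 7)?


Sides: (2, 1)->(5, 6): sqrt(34) = 5.830952, (5, 6)->(-7, 7): sqrt(145) = 12.041595, (-7, 7)->(2, 1): sqrt(117) = 10.816654
Sum = 28.689201
Perimeter = 28.6892

28.6892


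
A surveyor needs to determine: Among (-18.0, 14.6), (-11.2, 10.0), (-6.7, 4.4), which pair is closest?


d(P0,P1) = 8.2098, d(P0,P2) = 15.2227, d(P1,P2) = 7.184
Closest: P1 and P2

Closest pair: (-11.2, 10.0) and (-6.7, 4.4), distance = 7.184


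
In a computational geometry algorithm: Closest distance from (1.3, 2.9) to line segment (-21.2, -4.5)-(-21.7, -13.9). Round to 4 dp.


Project P onto AB: t = 0 (clamped to [0,1])
Closest point on segment: (-21.2, -4.5)
Distance: 23.6856

23.6856


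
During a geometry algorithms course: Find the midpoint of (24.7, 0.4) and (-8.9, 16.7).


M = ((24.7+(-8.9))/2, (0.4+16.7)/2)
= (7.9, 8.55)

(7.9, 8.55)


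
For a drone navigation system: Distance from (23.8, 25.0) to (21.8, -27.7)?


dx=-2, dy=-52.7
d^2 = (-2)^2 + (-52.7)^2 = 2781.29
d = sqrt(2781.29) = 52.7379

52.7379


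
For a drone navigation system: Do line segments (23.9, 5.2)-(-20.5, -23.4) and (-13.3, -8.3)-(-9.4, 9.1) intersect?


Cross products: d1=-594.63, d2=66.39, d3=-464.52, d4=-1125.54
d1*d2 < 0 and d3*d4 < 0? no

No, they don't intersect


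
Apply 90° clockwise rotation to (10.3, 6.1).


90° CW: (x,y) -> (y, -x)
(10.3,6.1) -> (6.1, -10.3)

(6.1, -10.3)


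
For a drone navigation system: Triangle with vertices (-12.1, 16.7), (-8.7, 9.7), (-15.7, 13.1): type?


Side lengths squared: AB^2=60.56, BC^2=60.56, CA^2=25.92
Sorted: [25.92, 60.56, 60.56]
By sides: Isosceles, By angles: Acute

Isosceles, Acute


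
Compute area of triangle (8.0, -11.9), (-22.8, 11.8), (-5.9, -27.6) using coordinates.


Area = |x_A(y_B-y_C) + x_B(y_C-y_A) + x_C(y_A-y_B)|/2
= |315.2 + 357.96 + 139.83|/2
= 812.99/2 = 406.495

406.495


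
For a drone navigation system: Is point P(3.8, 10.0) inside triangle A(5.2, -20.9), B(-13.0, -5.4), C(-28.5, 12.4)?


Cross products: AB x AP = -540.68, BC x BP = -537.74, CA x CP = 994.71
All same sign? no

No, outside


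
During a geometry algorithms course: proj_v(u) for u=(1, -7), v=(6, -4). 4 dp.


u.v = 34, |v| = sqrt(52) = 7.2111
Scalar projection = u.v / |v| = 34 / sqrt(52) = 4.715

4.715


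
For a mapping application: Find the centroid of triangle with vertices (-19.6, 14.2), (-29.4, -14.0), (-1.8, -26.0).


Centroid = ((x_A+x_B+x_C)/3, (y_A+y_B+y_C)/3)
= (((-19.6)+(-29.4)+(-1.8))/3, (14.2+(-14)+(-26))/3)
= (-16.9333, -8.6)

(-16.9333, -8.6)


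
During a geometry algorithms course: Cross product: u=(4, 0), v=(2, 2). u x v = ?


u x v = u_x*v_y - u_y*v_x = 4*2 - 0*2
= 8 - 0 = 8

8


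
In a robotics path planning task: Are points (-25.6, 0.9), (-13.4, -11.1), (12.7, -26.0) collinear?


Cross product: ((-13.4)-(-25.6))*((-26)-0.9) - ((-11.1)-0.9)*(12.7-(-25.6))
= 131.42

No, not collinear


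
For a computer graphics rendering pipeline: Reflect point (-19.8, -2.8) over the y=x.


Reflection over y=x: (x,y) -> (y,x)
(-19.8, -2.8) -> (-2.8, -19.8)

(-2.8, -19.8)


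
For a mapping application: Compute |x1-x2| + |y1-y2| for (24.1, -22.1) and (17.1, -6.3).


|24.1-17.1| + |(-22.1)-(-6.3)| = 7 + 15.8 = 22.8

22.8


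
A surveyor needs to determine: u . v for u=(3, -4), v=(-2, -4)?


u . v = u_x*v_x + u_y*v_y = 3*(-2) + (-4)*(-4)
= (-6) + 16 = 10

10


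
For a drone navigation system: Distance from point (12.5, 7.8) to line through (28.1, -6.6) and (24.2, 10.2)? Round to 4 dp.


|cross product| = 205.92
|line direction| = sqrt(297.45) = 17.2467
Distance = 205.92/sqrt(297.45) = 11.9396

11.9396


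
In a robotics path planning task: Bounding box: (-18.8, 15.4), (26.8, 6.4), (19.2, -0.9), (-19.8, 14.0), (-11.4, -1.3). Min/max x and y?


x range: [-19.8, 26.8]
y range: [-1.3, 15.4]
Bounding box: (-19.8,-1.3) to (26.8,15.4)

(-19.8,-1.3) to (26.8,15.4)


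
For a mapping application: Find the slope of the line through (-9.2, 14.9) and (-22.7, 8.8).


slope = (y2-y1)/(x2-x1) = (8.8-14.9)/((-22.7)-(-9.2)) = (-6.1)/(-13.5) = 0.4519

0.4519


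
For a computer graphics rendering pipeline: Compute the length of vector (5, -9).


|u| = sqrt(5^2 + (-9)^2) = sqrt(106) = 10.2956

10.2956


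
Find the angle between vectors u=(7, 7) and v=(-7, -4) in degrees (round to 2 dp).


u.v = -77, |u| = sqrt(98) = 9.8995, |v| = sqrt(65) = 8.0623
cos(theta) = u.v/(|u||v|) = -77/sqrt(6370) = -0.964764
theta = acos(-0.964764) = 164.74 degrees

164.74 degrees


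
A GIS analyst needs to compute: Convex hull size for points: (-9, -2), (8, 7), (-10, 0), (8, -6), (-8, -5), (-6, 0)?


Convex hull vertices (CCW): (-10, 0), (-8, -5), (8, -6), (8, 7)
Count = 4

4


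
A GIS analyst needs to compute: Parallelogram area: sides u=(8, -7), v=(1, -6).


|u x v| = |8*(-6) - (-7)*1|
= |(-48) - (-7)| = 41

41


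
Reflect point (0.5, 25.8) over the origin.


Reflection over origin: (x,y) -> (-x,-y)
(0.5, 25.8) -> (-0.5, -25.8)

(-0.5, -25.8)


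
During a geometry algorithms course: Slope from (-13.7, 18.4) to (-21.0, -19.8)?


slope = (y2-y1)/(x2-x1) = ((-19.8)-18.4)/((-21)-(-13.7)) = (-38.2)/(-7.3) = 5.2329

5.2329


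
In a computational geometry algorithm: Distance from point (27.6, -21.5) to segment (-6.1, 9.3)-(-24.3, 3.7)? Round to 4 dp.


Project P onto AB: t = 0 (clamped to [0,1])
Closest point on segment: (-6.1, 9.3)
Distance: 45.6545

45.6545


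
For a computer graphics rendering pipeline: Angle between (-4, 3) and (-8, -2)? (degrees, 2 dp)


u.v = 26, |u| = sqrt(25) = 5, |v| = sqrt(68) = 8.2462
cos(theta) = u.v/(|u||v|) = 26/sqrt(1700) = 0.630593
theta = acos(0.630593) = 50.91 degrees

50.91 degrees


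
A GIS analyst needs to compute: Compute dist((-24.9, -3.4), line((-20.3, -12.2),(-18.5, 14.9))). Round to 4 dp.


|cross product| = 140.5
|line direction| = sqrt(737.65) = 27.1597
Distance = 140.5/sqrt(737.65) = 5.1731

5.1731


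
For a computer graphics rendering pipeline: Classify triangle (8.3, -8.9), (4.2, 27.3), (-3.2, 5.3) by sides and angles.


Side lengths squared: AB^2=1327.25, BC^2=538.76, CA^2=333.89
Sorted: [333.89, 538.76, 1327.25]
By sides: Scalene, By angles: Obtuse

Scalene, Obtuse


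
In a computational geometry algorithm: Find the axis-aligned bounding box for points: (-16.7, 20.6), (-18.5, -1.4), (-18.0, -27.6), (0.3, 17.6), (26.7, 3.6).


x range: [-18.5, 26.7]
y range: [-27.6, 20.6]
Bounding box: (-18.5,-27.6) to (26.7,20.6)

(-18.5,-27.6) to (26.7,20.6)


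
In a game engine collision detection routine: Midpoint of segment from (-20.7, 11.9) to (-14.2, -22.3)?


M = (((-20.7)+(-14.2))/2, (11.9+(-22.3))/2)
= (-17.45, -5.2)

(-17.45, -5.2)


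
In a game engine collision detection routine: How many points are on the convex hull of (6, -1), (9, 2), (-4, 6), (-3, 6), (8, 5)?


Convex hull vertices (CCW): (-4, 6), (6, -1), (9, 2), (8, 5), (-3, 6)
Count = 5

5


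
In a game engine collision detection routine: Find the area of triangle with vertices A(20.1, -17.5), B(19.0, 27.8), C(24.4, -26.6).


Area = |x_A(y_B-y_C) + x_B(y_C-y_A) + x_C(y_A-y_B)|/2
= |1093.44 + (-172.9) + (-1105.32)|/2
= 184.78/2 = 92.39

92.39


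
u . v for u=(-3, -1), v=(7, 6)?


u . v = u_x*v_x + u_y*v_y = (-3)*7 + (-1)*6
= (-21) + (-6) = -27

-27


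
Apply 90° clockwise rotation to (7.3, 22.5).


90° CW: (x,y) -> (y, -x)
(7.3,22.5) -> (22.5, -7.3)

(22.5, -7.3)


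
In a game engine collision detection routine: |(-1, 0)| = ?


|u| = sqrt((-1)^2 + 0^2) = sqrt(1) = 1

1


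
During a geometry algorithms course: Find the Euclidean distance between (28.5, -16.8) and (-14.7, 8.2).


dx=-43.2, dy=25
d^2 = (-43.2)^2 + 25^2 = 2491.24
d = sqrt(2491.24) = 49.9123

49.9123


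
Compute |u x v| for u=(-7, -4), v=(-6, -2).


|u x v| = |(-7)*(-2) - (-4)*(-6)|
= |14 - 24| = 10

10


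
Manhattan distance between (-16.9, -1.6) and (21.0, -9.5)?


|(-16.9)-21| + |(-1.6)-(-9.5)| = 37.9 + 7.9 = 45.8

45.8


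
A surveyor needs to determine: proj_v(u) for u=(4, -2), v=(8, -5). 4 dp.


u.v = 42, |v| = sqrt(89) = 9.434
Scalar projection = u.v / |v| = 42 / sqrt(89) = 4.452

4.452


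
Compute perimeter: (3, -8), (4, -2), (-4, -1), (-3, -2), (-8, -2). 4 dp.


Sides: (3, -8)->(4, -2): sqrt(37) = 6.082763, (4, -2)->(-4, -1): sqrt(65) = 8.062258, (-4, -1)->(-3, -2): sqrt(2) = 1.414214, (-3, -2)->(-8, -2): sqrt(25) = 5, (-8, -2)->(3, -8): sqrt(157) = 12.529964
Sum = 33.089199
Perimeter = 33.0892

33.0892


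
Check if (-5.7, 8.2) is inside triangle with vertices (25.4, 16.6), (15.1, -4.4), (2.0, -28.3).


Cross products: AB x AP = -566.58, BC x BP = -662.18, CA x CP = 1199.83
All same sign? no

No, outside


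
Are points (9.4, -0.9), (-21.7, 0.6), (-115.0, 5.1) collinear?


Cross product: ((-21.7)-9.4)*(5.1-(-0.9)) - (0.6-(-0.9))*((-115)-9.4)
= 0

Yes, collinear


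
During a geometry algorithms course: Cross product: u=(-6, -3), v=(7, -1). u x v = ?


u x v = u_x*v_y - u_y*v_x = (-6)*(-1) - (-3)*7
= 6 - (-21) = 27

27


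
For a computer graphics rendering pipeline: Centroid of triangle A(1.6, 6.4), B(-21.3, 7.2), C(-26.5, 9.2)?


Centroid = ((x_A+x_B+x_C)/3, (y_A+y_B+y_C)/3)
= ((1.6+(-21.3)+(-26.5))/3, (6.4+7.2+9.2)/3)
= (-15.4, 7.6)

(-15.4, 7.6)


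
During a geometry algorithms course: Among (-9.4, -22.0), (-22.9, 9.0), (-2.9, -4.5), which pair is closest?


d(P0,P1) = 33.812, d(P0,P2) = 18.6682, d(P1,P2) = 24.1299
Closest: P0 and P2

Closest pair: (-9.4, -22.0) and (-2.9, -4.5), distance = 18.6682


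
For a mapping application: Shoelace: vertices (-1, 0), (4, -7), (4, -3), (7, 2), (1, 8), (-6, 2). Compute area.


Shoelace sum: ((-1)*(-7) - 4*0) + (4*(-3) - 4*(-7)) + (4*2 - 7*(-3)) + (7*8 - 1*2) + (1*2 - (-6)*8) + ((-6)*0 - (-1)*2)
= 158
Area = |158|/2 = 79

79


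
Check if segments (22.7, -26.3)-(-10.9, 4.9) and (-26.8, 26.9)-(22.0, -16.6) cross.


Cross products: d1=-442.91, d2=-381.95, d3=-243.12, d4=-304.08
d1*d2 < 0 and d3*d4 < 0? no

No, they don't intersect


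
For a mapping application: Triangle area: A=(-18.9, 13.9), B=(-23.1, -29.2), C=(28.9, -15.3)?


Area = |x_A(y_B-y_C) + x_B(y_C-y_A) + x_C(y_A-y_B)|/2
= |262.71 + 674.52 + 1245.59|/2
= 2182.82/2 = 1091.41

1091.41


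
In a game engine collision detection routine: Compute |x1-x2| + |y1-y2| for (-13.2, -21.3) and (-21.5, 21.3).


|(-13.2)-(-21.5)| + |(-21.3)-21.3| = 8.3 + 42.6 = 50.9

50.9


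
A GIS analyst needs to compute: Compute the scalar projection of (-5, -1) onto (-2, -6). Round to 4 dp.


u.v = 16, |v| = sqrt(40) = 6.3246
Scalar projection = u.v / |v| = 16 / sqrt(40) = 2.5298

2.5298


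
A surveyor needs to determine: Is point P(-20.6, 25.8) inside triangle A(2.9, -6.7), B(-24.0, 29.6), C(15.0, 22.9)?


Cross products: AB x AP = -21.2, BC x BP = -125.42, CA x CP = -1088.85
All same sign? yes

Yes, inside


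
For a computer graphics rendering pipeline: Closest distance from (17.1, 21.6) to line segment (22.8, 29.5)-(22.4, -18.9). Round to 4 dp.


Project P onto AB: t = 0.1642 (clamped to [0,1])
Closest point on segment: (22.7343, 21.5534)
Distance: 5.6345

5.6345


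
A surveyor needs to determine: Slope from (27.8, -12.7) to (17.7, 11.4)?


slope = (y2-y1)/(x2-x1) = (11.4-(-12.7))/(17.7-27.8) = 24.1/(-10.1) = -2.3861

-2.3861
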